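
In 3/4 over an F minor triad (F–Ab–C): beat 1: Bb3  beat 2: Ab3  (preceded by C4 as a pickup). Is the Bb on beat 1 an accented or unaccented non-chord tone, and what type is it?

The harmony at that moment is F minor triad (F, Ab, C); Bb3 is not a chord tone.
It is approached by step down from C4 and left by step down to Ab3.
Step in, step out in the same direction — a passing tone.
It falls on the downbeat, so it is accented.

Accented passing tone.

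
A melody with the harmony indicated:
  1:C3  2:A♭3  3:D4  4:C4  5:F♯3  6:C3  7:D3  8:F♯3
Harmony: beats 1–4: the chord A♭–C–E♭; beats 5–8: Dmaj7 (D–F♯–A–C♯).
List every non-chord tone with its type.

D4 (beat 3) — appoggiatura; C3 (beat 6) — appoggiatura.

The harmony at that moment is A♭ major triad (A♭, C, E♭); D4 is not a chord tone.
It is approached by leap up from A♭3 and left by step down to C4.
Leap in, step out — an appoggiatura.
The harmony at that moment is D major seventh chord (D, F♯, A, C♯); C3 is not a chord tone.
It is approached by leap down from F♯3 and left by step up to D3.
Leap in, step out — an appoggiatura.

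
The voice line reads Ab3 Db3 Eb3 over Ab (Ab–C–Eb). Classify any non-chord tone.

Db3 is an appoggiatura.

The harmony at that moment is Ab major triad (Ab, C, Eb); Db3 is not a chord tone.
It is approached by leap down from Ab3 and left by step up to Eb3.
Leap in, step out — an appoggiatura.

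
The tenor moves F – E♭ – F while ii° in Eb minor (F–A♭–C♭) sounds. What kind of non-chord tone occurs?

The harmony at that moment is F diminished triad (F, A♭, C♭); E♭ is not a chord tone.
It is approached by step down from F and left by step up to F.
Step away and step back to the same note — a neighbor tone (lower neighbor).

E♭ is a neighbor tone.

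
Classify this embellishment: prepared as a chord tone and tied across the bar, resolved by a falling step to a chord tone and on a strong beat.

Approach: by preparation — the pitch is first a chord tone, then held (tied or repeated) while the harmony changes under it. Departure: down by step. Metric position: strong.
A prepared dissonance that resolves downward by step — a suspension. (The same figure resolving upward would be a retardation.)

Suspension.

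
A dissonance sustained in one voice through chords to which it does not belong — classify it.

Pedal tone.

Approach: none. Departure: none — a single pitch is sustained while the chords change around it, passing through harmonies that do not contain it.
No melodic motion at all; the dissonance is created entirely by the moving harmonies against the stationary note — a pedal tone (pedal point).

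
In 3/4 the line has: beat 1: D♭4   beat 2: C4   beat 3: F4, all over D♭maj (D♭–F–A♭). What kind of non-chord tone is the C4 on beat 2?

Escape tone.

The harmony at that moment is D♭ major triad (D♭, F, A♭); C4 is not a chord tone.
It is approached by step down from D♭4 and left by leap up to F4.
Step in, leap out, on a weak beat — an escape tone.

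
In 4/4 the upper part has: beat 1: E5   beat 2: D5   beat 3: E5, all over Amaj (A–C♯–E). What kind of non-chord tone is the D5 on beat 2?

Lower neighbor tone.

The harmony at that moment is A major triad (A, C♯, E); D5 is not a chord tone.
It is approached by step down from E5 and left by step up to E5.
Step away and step back to the same note — a neighbor tone (lower neighbor).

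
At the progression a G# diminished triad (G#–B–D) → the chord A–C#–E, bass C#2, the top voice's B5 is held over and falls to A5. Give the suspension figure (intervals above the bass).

At the second chord the bass is C#2. The suspended B5 lies a seventh above the bass; after resolving down by step to A5, the interval above the bass becomes a sixth.
Suspension figures are named by those two intervals: 7–6.

7–6 suspension.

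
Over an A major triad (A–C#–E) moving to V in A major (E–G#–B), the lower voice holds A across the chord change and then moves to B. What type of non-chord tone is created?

A is a retardation.

The harmony at that moment is E major triad (E, G#, B); A is not a chord tone.
It is held over (the same pitch as the preceding A) and left by step up to B.
Held over from the previous chord and resolving up by step — a retardation.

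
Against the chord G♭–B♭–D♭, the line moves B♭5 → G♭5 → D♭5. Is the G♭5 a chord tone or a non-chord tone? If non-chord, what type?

Gb major triad contains G♭, B♭, D♭; G♭ is the root, so it is a chord tone.

Chord tone (the root of Gb major triad).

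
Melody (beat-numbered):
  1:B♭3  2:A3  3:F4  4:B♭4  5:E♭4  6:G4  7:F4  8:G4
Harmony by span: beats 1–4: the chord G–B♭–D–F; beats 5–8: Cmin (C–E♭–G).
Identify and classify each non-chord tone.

A3 (beat 2) — escape tone; F4 (beat 7) — neighbor tone.

The harmony at that moment is G minor seventh chord (G, B♭, D, F); A3 is not a chord tone.
It is approached by step down from B♭3 and left by leap up to F4.
Step in, leap out — an escape tone.
The harmony at that moment is C minor triad (C, E♭, G); F4 is not a chord tone.
It is approached by step down from G4 and left by step up to G4.
Step away and step back to the same note — a neighbor tone (lower neighbor).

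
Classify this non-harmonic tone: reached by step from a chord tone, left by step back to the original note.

Neighbor tone.

Approach: by step. Departure: by step in the opposite direction, back to the starting pitch.
Stepwise on both sides but reversing to return to the same chord tone — a neighbor tone. (Had it continued onward in the same direction it would be a passing tone instead.)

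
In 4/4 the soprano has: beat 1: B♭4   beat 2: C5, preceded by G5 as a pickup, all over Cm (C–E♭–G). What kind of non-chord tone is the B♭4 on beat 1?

Appoggiatura.

The harmony at that moment is C minor triad (C, E♭, G); B♭4 is not a chord tone.
It is approached by leap down from G5 and left by step up to C5.
Leap in, step out, metrically accented — an appoggiatura.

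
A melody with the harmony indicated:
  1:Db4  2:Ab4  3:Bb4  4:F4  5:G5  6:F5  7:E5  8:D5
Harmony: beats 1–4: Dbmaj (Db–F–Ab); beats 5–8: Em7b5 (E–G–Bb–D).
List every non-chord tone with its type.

Bb4 (beat 3) — escape tone; F5 (beat 6) — passing tone.

The harmony at that moment is Db major triad (Db, F, Ab); Bb4 is not a chord tone.
It is approached by step up from Ab4 and left by leap down to F4.
Step in, leap out — an escape tone.
The harmony at that moment is E half-diminished seventh chord (E, G, Bb, D); F5 is not a chord tone.
It is approached by step down from G5 and left by step down to E5.
Step in, step out in the same direction — a passing tone.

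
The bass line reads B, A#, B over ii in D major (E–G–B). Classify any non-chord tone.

The harmony at that moment is E minor triad (E, G, B); A# is not a chord tone.
It is approached by step down from B and left by step up to B.
Step away and step back to the same note — a neighbor tone (lower neighbor).

A# is a neighbor tone.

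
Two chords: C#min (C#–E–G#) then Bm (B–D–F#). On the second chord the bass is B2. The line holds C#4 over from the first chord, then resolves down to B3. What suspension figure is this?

At the second chord the bass is B2. The suspended C#4 lies a ninth above the bass; after resolving down by step to B3, the interval above the bass becomes an octave.
Suspension figures are named by those two intervals: 9–8.

9–8 suspension.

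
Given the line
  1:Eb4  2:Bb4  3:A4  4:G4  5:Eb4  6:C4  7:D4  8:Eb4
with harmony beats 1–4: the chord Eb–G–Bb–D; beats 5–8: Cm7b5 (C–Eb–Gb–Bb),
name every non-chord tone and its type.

A4 (beat 3) — passing tone; D4 (beat 7) — passing tone.

The harmony at that moment is Eb major seventh chord (Eb, G, Bb, D); A4 is not a chord tone.
It is approached by step down from Bb4 and left by step down to G4.
Step in, step out in the same direction — a passing tone.
The harmony at that moment is C half-diminished seventh chord (C, Eb, Gb, Bb); D4 is not a chord tone.
It is approached by step up from C4 and left by step up to Eb4.
Step in, step out in the same direction — a passing tone.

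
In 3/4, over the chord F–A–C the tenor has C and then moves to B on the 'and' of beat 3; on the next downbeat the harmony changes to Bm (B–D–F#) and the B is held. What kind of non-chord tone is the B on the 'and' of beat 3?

Anticipation.

The harmony at that moment is F major triad (F, A, C); B is not a chord tone.
It is approached by step down from C and then sustained as the same pitch into the next harmony.
Arriving early and becoming a chord tone when the harmony changes — an anticipation.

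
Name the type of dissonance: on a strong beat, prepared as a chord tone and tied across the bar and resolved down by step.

Approach: by preparation — the pitch is first a chord tone, then held (tied or repeated) while the harmony changes under it. Departure: down by step. Metric position: strong.
A prepared dissonance that resolves downward by step — a suspension. (The same figure resolving upward would be a retardation.)

Suspension.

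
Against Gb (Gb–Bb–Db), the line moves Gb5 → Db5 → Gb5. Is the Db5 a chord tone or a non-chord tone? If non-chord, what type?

Gb major triad contains Gb, Bb, Db; Db is the fifth, so it is a chord tone.

Chord tone (the fifth of Gb major triad).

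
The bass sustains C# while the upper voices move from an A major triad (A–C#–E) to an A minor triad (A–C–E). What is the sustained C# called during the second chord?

Pedal tone (pedal point).

The harmony at that moment is A minor triad (A, C, E); C# is not a chord tone.
It is held over (the same pitch as the preceding C#) and then sustained as the same pitch into the next harmony.
Sustained through a change of harmony — a pedal tone.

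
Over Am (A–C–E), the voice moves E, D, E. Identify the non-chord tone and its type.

The harmony at that moment is A minor triad (A, C, E); D is not a chord tone.
It is approached by step down from E and left by step up to E.
Step away and step back to the same note — a neighbor tone (lower neighbor).

D is a neighbor tone.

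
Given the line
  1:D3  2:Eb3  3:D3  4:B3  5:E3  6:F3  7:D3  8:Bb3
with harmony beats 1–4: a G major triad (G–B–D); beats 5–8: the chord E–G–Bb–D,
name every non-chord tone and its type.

The harmony at that moment is G major triad (G, B, D); Eb3 is not a chord tone.
It is approached by step up from D3 and left by step down to D3.
Step away and step back to the same note — a neighbor tone (upper neighbor).
The harmony at that moment is E half-diminished seventh chord (E, G, Bb, D); F3 is not a chord tone.
It is approached by step up from E3 and left by leap down to D3.
Step in, leap out — an escape tone.

Eb3 (beat 2) — neighbor tone; F3 (beat 6) — escape tone.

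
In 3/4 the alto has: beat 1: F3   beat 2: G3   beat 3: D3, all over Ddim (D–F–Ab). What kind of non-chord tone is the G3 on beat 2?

Escape tone.

The harmony at that moment is D diminished triad (D, F, Ab); G3 is not a chord tone.
It is approached by step up from F3 and left by leap down to D3.
Step in, leap out, on a weak beat — an escape tone.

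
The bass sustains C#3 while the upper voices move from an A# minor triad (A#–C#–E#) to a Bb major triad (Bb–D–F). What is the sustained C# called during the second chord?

The harmony at that moment is Bb major triad (Bb, D, F); C#3 is not a chord tone.
It is held over (the same pitch as the preceding C#3) and then sustained as the same pitch into the next harmony.
Sustained through a change of harmony — a pedal tone.

Pedal tone (pedal point).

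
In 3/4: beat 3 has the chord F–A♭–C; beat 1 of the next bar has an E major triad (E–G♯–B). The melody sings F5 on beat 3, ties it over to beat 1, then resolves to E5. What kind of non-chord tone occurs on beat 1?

The harmony at that moment is E major triad (E, G♯, B); F5 is not a chord tone.
It is held over (the same pitch as the preceding F5) and left by step down to E5.
Held over from the previous chord and resolving down by step — a suspension.

Suspension.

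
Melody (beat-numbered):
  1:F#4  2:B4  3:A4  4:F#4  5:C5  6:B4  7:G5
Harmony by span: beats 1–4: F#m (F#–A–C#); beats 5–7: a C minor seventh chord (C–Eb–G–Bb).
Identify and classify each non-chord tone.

B4 (beat 2) — appoggiatura; B4 (beat 6) — escape tone.

The harmony at that moment is F# minor triad (F#, A, C#); B4 is not a chord tone.
It is approached by leap up from F#4 and left by step down to A4.
Leap in, step out — an appoggiatura.
The harmony at that moment is C minor seventh chord (C, Eb, G, Bb); B4 is not a chord tone.
It is approached by step down from C5 and left by leap up to G5.
Step in, leap out — an escape tone.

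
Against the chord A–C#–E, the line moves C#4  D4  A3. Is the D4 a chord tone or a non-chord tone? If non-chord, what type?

The harmony at that moment is A major triad (A, C#, E); D4 is not a chord tone.
It is approached by step up from C#4 and left by leap down to A3.
Step in, leap out — an escape tone.

Non-chord tone — an escape tone.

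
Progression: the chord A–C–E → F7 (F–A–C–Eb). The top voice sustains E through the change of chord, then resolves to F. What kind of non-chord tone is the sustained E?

The harmony at that moment is F dominant seventh chord (F, A, C, Eb); E is not a chord tone.
It is held over (the same pitch as the preceding E) and left by step up to F.
Held over from the previous chord and resolving up by step — a retardation.

E is a retardation.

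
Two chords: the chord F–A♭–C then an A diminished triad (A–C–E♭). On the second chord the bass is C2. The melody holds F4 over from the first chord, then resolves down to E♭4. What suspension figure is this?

At the second chord the bass is C2. The suspended F4 lies a fourth above the bass; after resolving down by step to E♭4, the interval above the bass becomes a third.
Suspension figures are named by those two intervals: 4–3.

4–3 suspension.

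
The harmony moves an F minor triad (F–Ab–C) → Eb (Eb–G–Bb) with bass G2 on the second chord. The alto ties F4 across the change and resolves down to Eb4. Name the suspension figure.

7–6 suspension.

At the second chord the bass is G2. The suspended F4 lies a seventh above the bass; after resolving down by step to Eb4, the interval above the bass becomes a sixth.
Suspension figures are named by those two intervals: 7–6.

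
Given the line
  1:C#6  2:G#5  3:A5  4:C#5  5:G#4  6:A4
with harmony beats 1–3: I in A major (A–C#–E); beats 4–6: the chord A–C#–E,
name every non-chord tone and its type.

The harmony at that moment is A major triad (A, C#, E); G#5 is not a chord tone.
It is approached by leap down from C#6 and left by step up to A5.
Leap in, step out — an appoggiatura.
The harmony at that moment is A major triad (A, C#, E); G#4 is not a chord tone.
It is approached by leap down from C#5 and left by step up to A4.
Leap in, step out — an appoggiatura.

G#5 (beat 2) — appoggiatura; G#4 (beat 5) — appoggiatura.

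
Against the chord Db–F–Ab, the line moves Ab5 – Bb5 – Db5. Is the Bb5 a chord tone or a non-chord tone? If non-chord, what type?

The harmony at that moment is Db major triad (Db, F, Ab); Bb5 is not a chord tone.
It is approached by step up from Ab5 and left by leap down to Db5.
Step in, leap out — an escape tone.

Non-chord tone — an escape tone.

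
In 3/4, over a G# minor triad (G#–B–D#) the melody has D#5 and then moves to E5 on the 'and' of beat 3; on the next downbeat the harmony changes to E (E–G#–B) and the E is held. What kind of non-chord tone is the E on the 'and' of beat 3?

Anticipation.

The harmony at that moment is G# minor triad (G#, B, D#); E5 is not a chord tone.
It is approached by step up from D#5 and then sustained as the same pitch into the next harmony.
Arriving early and becoming a chord tone when the harmony changes — an anticipation.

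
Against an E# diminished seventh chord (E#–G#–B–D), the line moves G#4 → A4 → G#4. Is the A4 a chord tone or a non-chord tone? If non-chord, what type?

Non-chord tone — a neighbor tone.

The harmony at that moment is E# diminished seventh chord (E#, G#, B, D); A4 is not a chord tone.
It is approached by step up from G#4 and left by step down to G#4.
Step away and step back to the same note — a neighbor tone (upper neighbor).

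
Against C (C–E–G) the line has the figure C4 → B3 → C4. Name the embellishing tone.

The harmony at that moment is C major triad (C, E, G); B3 is not a chord tone.
It is approached by step down from C4 and left by step up to C4.
Step away and step back to the same note — a neighbor tone (lower neighbor).

B3 is a neighbor tone.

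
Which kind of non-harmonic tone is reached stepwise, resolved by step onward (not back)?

Approach: by step. Departure: by step, continuing in the same direction.
Stepwise on both sides with no change of direction means the note fills in the space between two different chord tones — a passing tone. (Had it turned back to its starting note it would be a neighbor tone instead.)

Passing tone.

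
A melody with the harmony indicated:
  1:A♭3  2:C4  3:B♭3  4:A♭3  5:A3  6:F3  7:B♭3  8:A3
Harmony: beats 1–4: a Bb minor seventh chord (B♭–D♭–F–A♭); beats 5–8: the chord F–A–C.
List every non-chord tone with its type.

C4 (beat 2) — appoggiatura; B♭3 (beat 7) — appoggiatura.

The harmony at that moment is B♭ minor seventh chord (B♭, D♭, F, A♭); C4 is not a chord tone.
It is approached by leap up from A♭3 and left by step down to B♭3.
Leap in, step out — an appoggiatura.
The harmony at that moment is F major triad (F, A, C); B♭3 is not a chord tone.
It is approached by leap up from F3 and left by step down to A3.
Leap in, step out — an appoggiatura.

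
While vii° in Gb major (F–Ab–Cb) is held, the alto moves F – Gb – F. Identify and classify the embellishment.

Gb is a neighbor tone.

The harmony at that moment is F diminished triad (F, Ab, Cb); Gb is not a chord tone.
It is approached by step up from F and left by step down to F.
Step away and step back to the same note — a neighbor tone (upper neighbor).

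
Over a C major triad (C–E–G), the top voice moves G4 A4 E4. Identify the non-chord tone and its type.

A4 is an escape tone.

The harmony at that moment is C major triad (C, E, G); A4 is not a chord tone.
It is approached by step up from G4 and left by leap down to E4.
Step in, leap out — an escape tone.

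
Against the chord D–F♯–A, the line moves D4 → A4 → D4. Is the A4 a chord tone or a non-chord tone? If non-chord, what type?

D major triad contains D, F♯, A; A is the fifth, so it is a chord tone.

Chord tone (the fifth of D major triad).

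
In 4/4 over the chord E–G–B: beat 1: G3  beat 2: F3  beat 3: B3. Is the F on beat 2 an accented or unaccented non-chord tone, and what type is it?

Unaccented escape tone.

The harmony at that moment is E minor triad (E, G, B); F3 is not a chord tone.
It is approached by step down from G3 and left by leap up to B3.
Step in, leap out — an escape tone.
It falls on a weak beat, so it is unaccented.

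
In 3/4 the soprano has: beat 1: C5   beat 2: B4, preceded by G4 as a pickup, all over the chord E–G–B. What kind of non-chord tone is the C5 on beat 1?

The harmony at that moment is E minor triad (E, G, B); C5 is not a chord tone.
It is approached by leap up from G4 and left by step down to B4.
Leap in, step out, metrically accented — an appoggiatura.

Appoggiatura.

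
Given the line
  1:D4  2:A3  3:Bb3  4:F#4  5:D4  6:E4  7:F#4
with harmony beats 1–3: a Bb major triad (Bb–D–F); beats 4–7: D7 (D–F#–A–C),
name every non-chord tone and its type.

A3 (beat 2) — appoggiatura; E4 (beat 6) — passing tone.

The harmony at that moment is Bb major triad (Bb, D, F); A3 is not a chord tone.
It is approached by leap down from D4 and left by step up to Bb3.
Leap in, step out — an appoggiatura.
The harmony at that moment is D dominant seventh chord (D, F#, A, C); E4 is not a chord tone.
It is approached by step up from D4 and left by step up to F#4.
Step in, step out in the same direction — a passing tone.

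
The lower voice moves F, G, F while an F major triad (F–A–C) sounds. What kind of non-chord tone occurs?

G is a neighbor tone.

The harmony at that moment is F major triad (F, A, C); G is not a chord tone.
It is approached by step up from F and left by step down to F.
Step away and step back to the same note — a neighbor tone (upper neighbor).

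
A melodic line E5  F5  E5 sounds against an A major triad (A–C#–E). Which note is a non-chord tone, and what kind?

The harmony at that moment is A major triad (A, C#, E); F5 is not a chord tone.
It is approached by step up from E5 and left by step down to E5.
Step away and step back to the same note — a neighbor tone (upper neighbor).

F5 is a neighbor tone.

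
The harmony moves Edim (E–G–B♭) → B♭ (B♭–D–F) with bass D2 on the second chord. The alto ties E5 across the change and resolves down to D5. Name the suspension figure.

9–8 suspension.

At the second chord the bass is D2. The suspended E5 lies a ninth above the bass; after resolving down by step to D5, the interval above the bass becomes an octave.
Suspension figures are named by those two intervals: 9–8.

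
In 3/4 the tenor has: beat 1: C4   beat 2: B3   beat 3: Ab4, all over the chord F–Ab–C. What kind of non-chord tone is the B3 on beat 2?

The harmony at that moment is F minor triad (F, Ab, C); B3 is not a chord tone.
It is approached by step down from C4 and left by leap up to Ab4.
Step in, leap out, on a weak beat — an escape tone.

Escape tone.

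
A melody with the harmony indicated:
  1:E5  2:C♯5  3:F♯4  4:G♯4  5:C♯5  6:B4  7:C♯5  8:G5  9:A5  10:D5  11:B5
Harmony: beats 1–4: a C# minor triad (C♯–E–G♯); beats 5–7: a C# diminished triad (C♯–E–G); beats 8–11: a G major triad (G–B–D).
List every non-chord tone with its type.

F♯4 (beat 3) — appoggiatura; B4 (beat 6) — neighbor tone; A5 (beat 9) — escape tone.

The harmony at that moment is C♯ minor triad (C♯, E, G♯); F♯4 is not a chord tone.
It is approached by leap down from C♯5 and left by step up to G♯4.
Leap in, step out — an appoggiatura.
The harmony at that moment is C♯ diminished triad (C♯, E, G); B4 is not a chord tone.
It is approached by step down from C♯5 and left by step up to C♯5.
Step away and step back to the same note — a neighbor tone (lower neighbor).
The harmony at that moment is G major triad (G, B, D); A5 is not a chord tone.
It is approached by step up from G5 and left by leap down to D5.
Step in, leap out — an escape tone.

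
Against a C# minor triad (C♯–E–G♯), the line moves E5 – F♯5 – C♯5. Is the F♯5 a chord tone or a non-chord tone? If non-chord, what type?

The harmony at that moment is C♯ minor triad (C♯, E, G♯); F♯5 is not a chord tone.
It is approached by step up from E5 and left by leap down to C♯5.
Step in, leap out — an escape tone.

Non-chord tone — an escape tone.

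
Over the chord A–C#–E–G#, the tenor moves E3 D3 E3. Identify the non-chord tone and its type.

The harmony at that moment is A major seventh chord (A, C#, E, G#); D3 is not a chord tone.
It is approached by step down from E3 and left by step up to E3.
Step away and step back to the same note — a neighbor tone (lower neighbor).

D3 is a neighbor tone.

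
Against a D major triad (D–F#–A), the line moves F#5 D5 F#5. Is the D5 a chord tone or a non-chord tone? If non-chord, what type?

Chord tone (the root of D major triad).

D major triad contains D, F#, A; D is the root, so it is a chord tone.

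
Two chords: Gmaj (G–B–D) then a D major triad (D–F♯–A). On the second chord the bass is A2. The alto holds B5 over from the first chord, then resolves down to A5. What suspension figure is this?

9–8 suspension.

At the second chord the bass is A2. The suspended B5 lies a ninth above the bass; after resolving down by step to A5, the interval above the bass becomes an octave.
Suspension figures are named by those two intervals: 9–8.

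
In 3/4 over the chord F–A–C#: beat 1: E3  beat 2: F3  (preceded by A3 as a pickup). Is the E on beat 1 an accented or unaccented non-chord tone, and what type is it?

Accented appoggiatura.

The harmony at that moment is F augmented triad (F, A, C#); E3 is not a chord tone.
It is approached by leap down from A3 and left by step up to F3.
Leap in, step out — an appoggiatura.
It falls on the downbeat, so it is accented.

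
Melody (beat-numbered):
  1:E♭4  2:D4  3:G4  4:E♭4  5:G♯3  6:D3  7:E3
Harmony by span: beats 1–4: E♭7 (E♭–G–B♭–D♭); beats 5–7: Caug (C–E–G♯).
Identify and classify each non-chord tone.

The harmony at that moment is E♭ dominant seventh chord (E♭, G, B♭, D♭); D4 is not a chord tone.
It is approached by step down from E♭4 and left by leap up to G4.
Step in, leap out — an escape tone.
The harmony at that moment is C augmented triad (C, E, G♯); D3 is not a chord tone.
It is approached by leap down from G♯3 and left by step up to E3.
Leap in, step out — an appoggiatura.

D4 (beat 2) — escape tone; D3 (beat 6) — appoggiatura.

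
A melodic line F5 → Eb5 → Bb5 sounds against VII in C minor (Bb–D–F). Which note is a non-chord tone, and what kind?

The harmony at that moment is Bb major triad (Bb, D, F); Eb5 is not a chord tone.
It is approached by step down from F5 and left by leap up to Bb5.
Step in, leap out — an escape tone.

Eb5 is an escape tone.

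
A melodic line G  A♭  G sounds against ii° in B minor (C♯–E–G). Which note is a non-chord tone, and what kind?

A♭ is a neighbor tone.

The harmony at that moment is C♯ diminished triad (C♯, E, G); A♭ is not a chord tone.
It is approached by step up from G and left by step down to G.
Step away and step back to the same note — a neighbor tone (upper neighbor).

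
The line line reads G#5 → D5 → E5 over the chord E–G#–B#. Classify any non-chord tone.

D5 is an appoggiatura.

The harmony at that moment is E augmented triad (E, G#, B#); D5 is not a chord tone.
It is approached by leap down from G#5 and left by step up to E5.
Leap in, step out — an appoggiatura.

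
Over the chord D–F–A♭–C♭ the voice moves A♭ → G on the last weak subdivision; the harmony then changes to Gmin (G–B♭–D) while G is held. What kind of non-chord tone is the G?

G is an anticipation.

The harmony at that moment is D diminished seventh chord (D, F, A♭, C♭); G is not a chord tone.
It is approached by step down from A♭ and then sustained as the same pitch into the next harmony.
Arriving early and becoming a chord tone when the harmony changes — an anticipation.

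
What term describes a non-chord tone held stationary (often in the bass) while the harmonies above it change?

Approach: none. Departure: none — a single pitch is sustained while the chords change around it, passing through harmonies that do not contain it.
No melodic motion at all; the dissonance is created entirely by the moving harmonies against the stationary note — a pedal tone (pedal point).

Pedal tone.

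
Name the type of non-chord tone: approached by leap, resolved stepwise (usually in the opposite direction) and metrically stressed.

Appoggiatura.

Approach: by leap. Departure: by step. Metric position: strong.
Leap in, step out, in a metrically strong position — an appoggiatura. (It is the mirror image of the escape tone, which steps in and leaps out from a weak position.)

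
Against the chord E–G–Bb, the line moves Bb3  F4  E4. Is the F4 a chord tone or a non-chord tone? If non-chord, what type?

The harmony at that moment is E diminished triad (E, G, Bb); F4 is not a chord tone.
It is approached by leap up from Bb3 and left by step down to E4.
Leap in, step out — an appoggiatura.

Non-chord tone — an appoggiatura.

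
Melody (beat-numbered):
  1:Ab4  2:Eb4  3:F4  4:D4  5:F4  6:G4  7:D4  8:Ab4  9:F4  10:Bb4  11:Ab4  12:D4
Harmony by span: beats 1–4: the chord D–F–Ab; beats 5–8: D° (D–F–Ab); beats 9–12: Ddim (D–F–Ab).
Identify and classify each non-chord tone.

The harmony at that moment is D diminished triad (D, F, Ab); Eb4 is not a chord tone.
It is approached by leap down from Ab4 and left by step up to F4.
Leap in, step out — an appoggiatura.
The harmony at that moment is D diminished triad (D, F, Ab); G4 is not a chord tone.
It is approached by step up from F4 and left by leap down to D4.
Step in, leap out — an escape tone.
The harmony at that moment is D diminished triad (D, F, Ab); Bb4 is not a chord tone.
It is approached by leap up from F4 and left by step down to Ab4.
Leap in, step out — an appoggiatura.

Eb4 (beat 2) — appoggiatura; G4 (beat 6) — escape tone; Bb4 (beat 10) — appoggiatura.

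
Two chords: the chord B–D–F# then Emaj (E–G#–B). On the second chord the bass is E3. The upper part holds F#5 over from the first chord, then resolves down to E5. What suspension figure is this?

At the second chord the bass is E3. The suspended F#5 lies a ninth above the bass; after resolving down by step to E5, the interval above the bass becomes an octave.
Suspension figures are named by those two intervals: 9–8.

9–8 suspension.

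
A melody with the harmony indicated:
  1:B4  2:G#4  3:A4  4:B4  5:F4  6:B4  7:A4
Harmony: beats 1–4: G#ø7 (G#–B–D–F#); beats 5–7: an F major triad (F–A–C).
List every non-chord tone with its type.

The harmony at that moment is G# half-diminished seventh chord (G#, B, D, F#); A4 is not a chord tone.
It is approached by step up from G#4 and left by step up to B4.
Step in, step out in the same direction — a passing tone.
The harmony at that moment is F major triad (F, A, C); B4 is not a chord tone.
It is approached by leap up from F4 and left by step down to A4.
Leap in, step out — an appoggiatura.

A4 (beat 3) — passing tone; B4 (beat 6) — appoggiatura.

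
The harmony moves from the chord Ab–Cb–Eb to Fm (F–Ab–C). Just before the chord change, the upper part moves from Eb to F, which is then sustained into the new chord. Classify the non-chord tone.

F is an anticipation.

The harmony at that moment is Ab minor triad (Ab, Cb, Eb); F is not a chord tone.
It is approached by step up from Eb and then sustained as the same pitch into the next harmony.
Arriving early and becoming a chord tone when the harmony changes — an anticipation.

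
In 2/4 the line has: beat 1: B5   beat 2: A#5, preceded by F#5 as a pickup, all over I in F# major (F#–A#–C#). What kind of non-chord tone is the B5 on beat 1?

The harmony at that moment is F# major triad (F#, A#, C#); B5 is not a chord tone.
It is approached by leap up from F#5 and left by step down to A#5.
Leap in, step out, metrically accented — an appoggiatura.

Appoggiatura.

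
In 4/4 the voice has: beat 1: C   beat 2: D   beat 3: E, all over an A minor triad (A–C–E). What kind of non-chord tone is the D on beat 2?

Passing tone.

The harmony at that moment is A minor triad (A, C, E); D is not a chord tone.
It is approached by step up from C and left by step up to E.
Step in, step out in the same direction — a passing tone.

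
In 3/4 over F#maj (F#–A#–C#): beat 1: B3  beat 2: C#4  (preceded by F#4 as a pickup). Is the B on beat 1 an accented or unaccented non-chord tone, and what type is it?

Accented appoggiatura.

The harmony at that moment is F# major triad (F#, A#, C#); B3 is not a chord tone.
It is approached by leap down from F#4 and left by step up to C#4.
Leap in, step out — an appoggiatura.
It falls on the downbeat, so it is accented.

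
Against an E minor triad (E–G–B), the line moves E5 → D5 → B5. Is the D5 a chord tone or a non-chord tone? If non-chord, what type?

The harmony at that moment is E minor triad (E, G, B); D5 is not a chord tone.
It is approached by step down from E5 and left by leap up to B5.
Step in, leap out — an escape tone.

Non-chord tone — an escape tone.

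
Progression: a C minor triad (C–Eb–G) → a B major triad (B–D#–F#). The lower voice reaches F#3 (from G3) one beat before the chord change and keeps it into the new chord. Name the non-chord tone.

The harmony at that moment is C minor triad (C, Eb, G); F#3 is not a chord tone.
It is approached by step down from G3 and then sustained as the same pitch into the next harmony.
Arriving early and becoming a chord tone when the harmony changes — an anticipation.

F#3 is an anticipation.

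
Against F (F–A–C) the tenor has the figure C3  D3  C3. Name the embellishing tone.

D3 is a neighbor tone.

The harmony at that moment is F major triad (F, A, C); D3 is not a chord tone.
It is approached by step up from C3 and left by step down to C3.
Step away and step back to the same note — a neighbor tone (upper neighbor).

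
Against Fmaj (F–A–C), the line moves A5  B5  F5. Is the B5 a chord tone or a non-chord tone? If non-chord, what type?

The harmony at that moment is F major triad (F, A, C); B5 is not a chord tone.
It is approached by step up from A5 and left by leap down to F5.
Step in, leap out — an escape tone.

Non-chord tone — an escape tone.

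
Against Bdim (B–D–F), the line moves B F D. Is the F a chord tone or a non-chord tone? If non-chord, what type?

Chord tone (the fifth of B diminished triad).

B diminished triad contains B, D, F; F is the fifth, so it is a chord tone.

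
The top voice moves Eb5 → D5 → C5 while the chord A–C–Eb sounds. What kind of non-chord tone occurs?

The harmony at that moment is A diminished triad (A, C, Eb); D5 is not a chord tone.
It is approached by step down from Eb5 and left by step down to C5.
Step in, step out in the same direction — a passing tone.

D5 is a passing tone.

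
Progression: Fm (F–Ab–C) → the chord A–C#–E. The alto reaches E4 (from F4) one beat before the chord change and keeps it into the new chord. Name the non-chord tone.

The harmony at that moment is F minor triad (F, Ab, C); E4 is not a chord tone.
It is approached by step down from F4 and then sustained as the same pitch into the next harmony.
Arriving early and becoming a chord tone when the harmony changes — an anticipation.

E4 is an anticipation.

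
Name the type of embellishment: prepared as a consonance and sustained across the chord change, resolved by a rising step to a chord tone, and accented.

Approach: by preparation — the pitch is first a chord tone, then held (tied or repeated) while the harmony changes under it. Departure: up by step. Metric position: strong.
A prepared dissonance that resolves upward by step — a retardation. (The same figure resolving downward would be a suspension.)

Retardation.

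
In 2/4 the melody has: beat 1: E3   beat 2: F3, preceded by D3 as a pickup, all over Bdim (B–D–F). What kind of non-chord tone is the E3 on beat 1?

Passing tone.

The harmony at that moment is B diminished triad (B, D, F); E3 is not a chord tone.
It is approached by step up from D3 and left by step up to F3.
Step in, step out in the same direction — a passing tone.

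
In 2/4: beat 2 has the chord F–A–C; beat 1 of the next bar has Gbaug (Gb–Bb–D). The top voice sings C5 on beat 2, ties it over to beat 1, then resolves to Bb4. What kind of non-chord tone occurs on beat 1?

The harmony at that moment is Gb augmented triad (Gb, Bb, D); C5 is not a chord tone.
It is held over (the same pitch as the preceding C5) and left by step down to Bb4.
Held over from the previous chord and resolving down by step — a suspension.

Suspension.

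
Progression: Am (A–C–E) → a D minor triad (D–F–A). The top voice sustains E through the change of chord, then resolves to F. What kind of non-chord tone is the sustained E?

The harmony at that moment is D minor triad (D, F, A); E is not a chord tone.
It is held over (the same pitch as the preceding E) and left by step up to F.
Held over from the previous chord and resolving up by step — a retardation.

E is a retardation.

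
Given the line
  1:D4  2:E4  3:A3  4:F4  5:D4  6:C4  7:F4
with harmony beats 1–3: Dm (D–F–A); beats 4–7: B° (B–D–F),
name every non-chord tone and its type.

E4 (beat 2) — escape tone; C4 (beat 6) — escape tone.

The harmony at that moment is D minor triad (D, F, A); E4 is not a chord tone.
It is approached by step up from D4 and left by leap down to A3.
Step in, leap out — an escape tone.
The harmony at that moment is B diminished triad (B, D, F); C4 is not a chord tone.
It is approached by step down from D4 and left by leap up to F4.
Step in, leap out — an escape tone.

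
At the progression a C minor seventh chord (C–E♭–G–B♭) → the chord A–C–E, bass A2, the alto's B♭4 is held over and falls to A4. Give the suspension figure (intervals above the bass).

At the second chord the bass is A2. The suspended B♭4 lies a ninth above the bass; after resolving down by step to A4, the interval above the bass becomes an octave.
Suspension figures are named by those two intervals: 9–8.

9–8 suspension.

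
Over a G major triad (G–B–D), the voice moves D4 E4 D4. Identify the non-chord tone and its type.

The harmony at that moment is G major triad (G, B, D); E4 is not a chord tone.
It is approached by step up from D4 and left by step down to D4.
Step away and step back to the same note — a neighbor tone (upper neighbor).

E4 is a neighbor tone.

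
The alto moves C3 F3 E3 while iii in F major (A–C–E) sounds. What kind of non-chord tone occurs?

The harmony at that moment is A minor triad (A, C, E); F3 is not a chord tone.
It is approached by leap up from C3 and left by step down to E3.
Leap in, step out — an appoggiatura.

F3 is an appoggiatura.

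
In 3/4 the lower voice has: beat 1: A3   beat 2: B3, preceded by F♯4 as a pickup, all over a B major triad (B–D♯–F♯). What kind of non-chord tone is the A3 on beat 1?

The harmony at that moment is B major triad (B, D♯, F♯); A3 is not a chord tone.
It is approached by leap down from F♯4 and left by step up to B3.
Leap in, step out, metrically accented — an appoggiatura.

Appoggiatura.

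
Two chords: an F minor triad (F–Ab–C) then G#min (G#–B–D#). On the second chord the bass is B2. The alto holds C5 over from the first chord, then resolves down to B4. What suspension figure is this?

9–8 suspension.

At the second chord the bass is B2. The suspended C5 lies a ninth above the bass; after resolving down by step to B4, the interval above the bass becomes an octave.
Suspension figures are named by those two intervals: 9–8.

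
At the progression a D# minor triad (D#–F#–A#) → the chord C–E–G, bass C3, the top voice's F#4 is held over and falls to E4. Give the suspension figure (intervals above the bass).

4–3 suspension.

At the second chord the bass is C3. The suspended F#4 lies a fourth above the bass; after resolving down by step to E4, the interval above the bass becomes a third.
Suspension figures are named by those two intervals: 4–3.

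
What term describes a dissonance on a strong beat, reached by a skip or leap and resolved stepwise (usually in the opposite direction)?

Appoggiatura.

Approach: by leap. Departure: by step. Metric position: strong.
Leap in, step out, in a metrically strong position — an appoggiatura. (It is the mirror image of the escape tone, which steps in and leaps out from a weak position.)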